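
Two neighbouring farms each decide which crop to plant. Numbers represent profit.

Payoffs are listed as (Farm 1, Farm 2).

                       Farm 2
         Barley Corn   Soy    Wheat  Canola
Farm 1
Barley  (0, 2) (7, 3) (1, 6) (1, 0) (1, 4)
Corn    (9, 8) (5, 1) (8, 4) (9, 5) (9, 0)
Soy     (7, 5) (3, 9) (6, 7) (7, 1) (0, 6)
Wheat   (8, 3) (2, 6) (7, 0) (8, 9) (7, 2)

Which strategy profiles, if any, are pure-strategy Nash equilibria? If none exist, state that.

For each strategy profile, look for a profitable unilateral deviation.
(Barley, Barley): Farm 1 can switch to Corn (0 → 9). Not NE.
(Barley, Corn): Farm 2 can switch to Soy (3 → 6). Not NE.
(Barley, Soy): Farm 1 can switch to Corn (1 → 8). Not NE.
(Barley, Wheat): Farm 1 can switch to Corn (1 → 9). Not NE.
(Barley, Canola): Farm 1 can switch to Corn (1 → 9). Not NE.
(Corn, Barley): Farm 1 gets 9, best alternative 8; Farm 2 gets 8, best alternative 5. No profitable deviation — NE.
(Corn, Corn): Farm 1 can switch to Barley (5 → 7). Not NE.
(Corn, Soy): Farm 2 can switch to Barley (4 → 8). Not NE.
(Corn, Wheat): Farm 2 can switch to Barley (5 → 8). Not NE.
(Corn, Canola): Farm 2 can switch to Barley (0 → 8). Not NE.
(Soy, Barley): Farm 1 can switch to Corn (7 → 9). Not NE.
(The remaining 9 profiles each have a profitable deviation by the same check.)

(Corn, Barley)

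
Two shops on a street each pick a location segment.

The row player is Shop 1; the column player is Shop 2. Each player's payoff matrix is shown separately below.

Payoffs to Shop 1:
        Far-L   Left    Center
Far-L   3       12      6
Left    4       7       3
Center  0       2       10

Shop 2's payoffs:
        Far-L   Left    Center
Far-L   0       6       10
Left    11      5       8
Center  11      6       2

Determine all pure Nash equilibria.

(Far-L, Far-L): Shop 1 can switch to Left (3 → 4). Not NE.
(Far-L, Left): Shop 2 can switch to Center (6 → 10). Not NE.
(Far-L, Center): Shop 1 can switch to Center (6 → 10). Not NE.
(Left, Far-L): Shop 1 gets 4, best alternative 3; Shop 2 gets 11, best alternative 8. No profitable deviation — NE.
(Left, Left): Shop 1 can switch to Far-L (7 → 12). Not NE.
(Left, Center): Shop 1 can switch to Far-L (3 → 6). Not NE.
(Center, Far-L): Shop 1 can switch to Far-L (0 → 3). Not NE.
(The remaining 2 profiles each have a profitable deviation by the same check.)

(Left, Far-L)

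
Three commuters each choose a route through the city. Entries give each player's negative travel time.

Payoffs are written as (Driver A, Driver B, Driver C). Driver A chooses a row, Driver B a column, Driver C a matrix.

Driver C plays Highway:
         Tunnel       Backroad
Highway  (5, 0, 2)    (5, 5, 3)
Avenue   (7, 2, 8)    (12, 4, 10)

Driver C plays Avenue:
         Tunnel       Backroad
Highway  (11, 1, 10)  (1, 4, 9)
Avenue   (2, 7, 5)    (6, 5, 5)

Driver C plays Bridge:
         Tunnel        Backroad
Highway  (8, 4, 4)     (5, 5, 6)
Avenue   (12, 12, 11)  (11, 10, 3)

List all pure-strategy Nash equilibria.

Check each profile: it is a Nash equilibrium iff no player can strictly gain by switching unilaterally.
(Highway, Tunnel, Highway): Driver A can switch to Avenue (5 → 7). Not NE.
(Highway, Tunnel, Avenue): Driver B can switch to Backroad (1 → 4). Not NE.
(Highway, Tunnel, Bridge): Driver A can switch to Avenue (8 → 12). Not NE.
(Highway, Backroad, Highway): Driver A can switch to Avenue (5 → 12). Not NE.
(Highway, Backroad, Avenue): Driver A can switch to Avenue (1 → 6). Not NE.
(Highway, Backroad, Bridge): Driver A can switch to Avenue (5 → 11). Not NE.
(Avenue, Tunnel, Highway): Driver B can switch to Backroad (2 → 4). Not NE.
(Avenue, Tunnel, Avenue): Driver A can switch to Highway (2 → 11). Not NE.
(Avenue, Tunnel, Bridge): Driver A gets 12, best alternative 8; Driver B gets 12, best alternative 10; Driver C gets 11, best alternative 8. No profitable deviation — NE.
(Avenue, Backroad, Highway): Driver A gets 12, best alternative 5; Driver B gets 4, best alternative 2; Driver C gets 10, best alternative 5. No profitable deviation — NE.
(Avenue, Backroad, Avenue): Driver B can switch to Tunnel (5 → 7). Not NE.
(Avenue, Backroad, Bridge): Driver B can switch to Tunnel (10 → 12). Not NE.

The pure Nash equilibria are (Avenue, Tunnel, Bridge) and (Avenue, Backroad, Highway).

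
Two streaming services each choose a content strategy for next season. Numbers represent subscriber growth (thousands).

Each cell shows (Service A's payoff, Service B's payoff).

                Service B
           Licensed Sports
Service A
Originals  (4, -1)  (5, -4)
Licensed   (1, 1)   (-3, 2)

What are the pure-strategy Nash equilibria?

For each strategy profile, look for a profitable unilateral deviation.
(Originals, Licensed): Service A gets 4, best alternative 1; Service B gets -1, best alternative -4. No profitable deviation — NE.
(Originals, Sports): Service B can switch to Licensed (-4 → -1). Not NE.
(Licensed, Licensed): Service A can switch to Originals (1 → 4). Not NE.
(Licensed, Sports): Service A can switch to Originals (-3 → 5). Not NE.

Pure NE: (Originals, Licensed)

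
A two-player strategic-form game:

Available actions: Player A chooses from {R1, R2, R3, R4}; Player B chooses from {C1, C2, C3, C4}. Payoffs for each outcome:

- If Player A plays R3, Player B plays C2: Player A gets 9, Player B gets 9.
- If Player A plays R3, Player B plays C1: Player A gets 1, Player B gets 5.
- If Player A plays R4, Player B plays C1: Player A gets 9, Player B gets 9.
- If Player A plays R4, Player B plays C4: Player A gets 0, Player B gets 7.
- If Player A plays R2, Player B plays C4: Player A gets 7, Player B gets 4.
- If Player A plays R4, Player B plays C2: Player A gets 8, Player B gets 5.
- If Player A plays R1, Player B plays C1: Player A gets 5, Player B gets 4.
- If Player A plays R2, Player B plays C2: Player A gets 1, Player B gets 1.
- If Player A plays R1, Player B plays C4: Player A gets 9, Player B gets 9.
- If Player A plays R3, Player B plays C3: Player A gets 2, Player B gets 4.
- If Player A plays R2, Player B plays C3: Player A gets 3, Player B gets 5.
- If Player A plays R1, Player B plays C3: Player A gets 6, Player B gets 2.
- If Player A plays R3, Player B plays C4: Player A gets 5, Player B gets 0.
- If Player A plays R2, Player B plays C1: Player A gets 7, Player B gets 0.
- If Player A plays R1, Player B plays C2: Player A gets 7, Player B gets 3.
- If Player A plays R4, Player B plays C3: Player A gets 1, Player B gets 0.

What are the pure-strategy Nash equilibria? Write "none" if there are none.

Player A against C1: payoffs 5, 7, 1, 9 → best response R4.
Player A against C2: payoffs 7, 1, 9, 8 → best response R3.
Player A against C3: payoffs 6, 3, 2, 1 → best response R1.
Player A against C4: payoffs 9, 7, 5, 0 → best response R1.
Player B against R1: payoffs 4, 3, 2, 9 → best response C4.
Player B against R2: payoffs 0, 1, 5, 4 → best response C3.
Player B against R3: payoffs 5, 9, 4, 0 → best response C2.
Player B against R4: payoffs 9, 5, 0, 7 → best response C1.
Mutual best responses: (R1, C4); (R3, C2); (R4, C1).

Pure-strategy Nash equilibria: (R1, C4); (R3, C2); (R4, C1)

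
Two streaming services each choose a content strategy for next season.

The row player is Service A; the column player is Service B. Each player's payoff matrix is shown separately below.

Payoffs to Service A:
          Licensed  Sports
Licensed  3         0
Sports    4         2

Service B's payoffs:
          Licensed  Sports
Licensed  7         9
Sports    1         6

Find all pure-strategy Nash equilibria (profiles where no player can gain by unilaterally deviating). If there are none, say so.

(Sports, Sports)

Mark each player's best response to every combination of opponents' strategies; a profile where every player is best-responding is a pure Nash equilibrium.
Service A against Licensed: payoffs 3, 4 → best response Sports.
Service A against Sports: payoffs 0, 2 → best response Sports.
Service B against Licensed: payoffs 7, 9 → best response Sports.
Service B against Sports: payoffs 1, 6 → best response Sports.
Mutual best responses: (Sports, Sports).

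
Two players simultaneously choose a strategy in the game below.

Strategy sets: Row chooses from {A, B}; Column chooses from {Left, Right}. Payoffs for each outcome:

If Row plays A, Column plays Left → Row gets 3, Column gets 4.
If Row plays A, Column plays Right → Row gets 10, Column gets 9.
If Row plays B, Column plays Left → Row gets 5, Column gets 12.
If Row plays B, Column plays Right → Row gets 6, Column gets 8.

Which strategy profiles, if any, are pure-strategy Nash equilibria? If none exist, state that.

For each player, find the best response to each opponent profile; mutual best responses are the pure NE.
Row against Left: payoffs 3, 5 → best response B.
Row against Right: payoffs 10, 6 → best response A.
Column against A: payoffs 4, 9 → best response Right.
Column against B: payoffs 12, 8 → best response Left.
Mutual best responses: (A, Right); (B, Left).

The pure Nash equilibria are (A, Right), (B, Left).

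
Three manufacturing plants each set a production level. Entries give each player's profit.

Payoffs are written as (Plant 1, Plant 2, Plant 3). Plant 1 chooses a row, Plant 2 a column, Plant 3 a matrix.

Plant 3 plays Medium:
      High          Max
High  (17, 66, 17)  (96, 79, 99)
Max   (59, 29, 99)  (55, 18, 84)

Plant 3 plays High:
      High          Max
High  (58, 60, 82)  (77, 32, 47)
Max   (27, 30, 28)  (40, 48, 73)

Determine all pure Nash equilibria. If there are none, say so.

(High, High, High), (High, Max, Medium), (Max, High, Medium)

For each strategy profile, look for a profitable unilateral deviation.
(High, High, Medium): Plant 1 can switch to Max (17 → 59). Not NE.
(High, High, High): Plant 1 gets 58, best alternative 27; Plant 2 gets 60, best alternative 32; Plant 3 gets 82, best alternative 17. No profitable deviation — NE.
(High, Max, Medium): Plant 1 gets 96, best alternative 55; Plant 2 gets 79, best alternative 66; Plant 3 gets 99, best alternative 47. No profitable deviation — NE.
(High, Max, High): Plant 2 can switch to High (32 → 60). Not NE.
(Max, High, Medium): Plant 1 gets 59, best alternative 17; Plant 2 gets 29, best alternative 18; Plant 3 gets 99, best alternative 28. No profitable deviation — NE.
(Max, High, High): Plant 1 can switch to High (27 → 58). Not NE.
(Max, Max, Medium): Plant 1 can switch to High (55 → 96). Not NE.
(Max, Max, High): Plant 1 can switch to High (40 → 77). Not NE.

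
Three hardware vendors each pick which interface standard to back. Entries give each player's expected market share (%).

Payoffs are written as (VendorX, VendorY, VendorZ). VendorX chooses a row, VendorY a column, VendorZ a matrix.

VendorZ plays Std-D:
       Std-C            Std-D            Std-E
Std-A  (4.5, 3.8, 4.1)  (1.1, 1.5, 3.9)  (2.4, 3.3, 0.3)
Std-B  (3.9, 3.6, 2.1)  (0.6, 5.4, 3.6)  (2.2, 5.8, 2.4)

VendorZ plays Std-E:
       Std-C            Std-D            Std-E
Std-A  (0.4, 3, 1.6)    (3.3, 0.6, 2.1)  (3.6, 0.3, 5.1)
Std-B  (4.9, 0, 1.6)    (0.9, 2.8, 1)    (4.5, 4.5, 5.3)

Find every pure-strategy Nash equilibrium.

Pure-strategy Nash equilibria: (Std-A, Std-C, Std-D) and (Std-B, Std-E, Std-E)

VendorX against (Std-C, Std-D): payoffs 4.5, 3.9 → best response Std-A.
VendorX against (Std-C, Std-E): payoffs 0.4, 4.9 → best response Std-B.
VendorX against (Std-D, Std-D): payoffs 1.1, 0.6 → best response Std-A.
VendorX against (Std-D, Std-E): payoffs 3.3, 0.9 → best response Std-A.
VendorX against (Std-E, Std-D): payoffs 2.4, 2.2 → best response Std-A.
VendorX against (Std-E, Std-E): payoffs 3.6, 4.5 → best response Std-B.
VendorY against (Std-A, Std-D): payoffs 3.8, 1.5, 3.3 → best response Std-C.
VendorY against (Std-A, Std-E): payoffs 3, 0.6, 0.3 → best response Std-C.
VendorY against (Std-B, Std-D): payoffs 3.6, 5.4, 5.8 → best response Std-E.
VendorY against (Std-B, Std-E): payoffs 0, 2.8, 4.5 → best response Std-E.
VendorZ against (Std-A, Std-C): payoffs 4.1, 1.6 → best response Std-D.
VendorZ against (Std-A, Std-D): payoffs 3.9, 2.1 → best response Std-D.
VendorZ against (Std-A, Std-E): payoffs 0.3, 5.1 → best response Std-E.
VendorZ against (Std-B, Std-C): payoffs 2.1, 1.6 → best response Std-D.
VendorZ against (Std-B, Std-D): payoffs 3.6, 1 → best response Std-D.
VendorZ against (Std-B, Std-E): payoffs 2.4, 5.3 → best response Std-E.
Mutual best responses: (Std-A, Std-C, Std-D); (Std-B, Std-E, Std-E).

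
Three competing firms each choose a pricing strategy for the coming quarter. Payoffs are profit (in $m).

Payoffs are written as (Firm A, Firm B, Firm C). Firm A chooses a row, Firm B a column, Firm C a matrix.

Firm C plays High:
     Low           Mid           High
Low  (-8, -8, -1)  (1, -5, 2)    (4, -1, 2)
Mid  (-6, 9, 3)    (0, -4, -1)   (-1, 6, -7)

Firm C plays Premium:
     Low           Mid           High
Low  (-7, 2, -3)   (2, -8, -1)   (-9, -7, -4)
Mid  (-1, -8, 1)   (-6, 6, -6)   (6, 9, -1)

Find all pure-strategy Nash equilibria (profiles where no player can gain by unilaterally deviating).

Pure-strategy Nash equilibria: (Low, High, High) and (Mid, Low, High) and (Mid, High, Premium)

Firm A against (Low, High): payoffs -8, -6 → best response Mid.
Firm A against (Low, Premium): payoffs -7, -1 → best response Mid.
Firm A against (Mid, High): payoffs 1, 0 → best response Low.
Firm A against (Mid, Premium): payoffs 2, -6 → best response Low.
Firm A against (High, High): payoffs 4, -1 → best response Low.
Firm A against (High, Premium): payoffs -9, 6 → best response Mid.
Firm B against (Low, High): payoffs -8, -5, -1 → best response High.
Firm B against (Low, Premium): payoffs 2, -8, -7 → best response Low.
Firm B against (Mid, High): payoffs 9, -4, 6 → best response Low.
Firm B against (Mid, Premium): payoffs -8, 6, 9 → best response High.
Firm C against (Low, Low): payoffs -1, -3 → best response High.
Firm C against (Low, Mid): payoffs 2, -1 → best response High.
Firm C against (Low, High): payoffs 2, -4 → best response High.
Firm C against (Mid, Low): payoffs 3, 1 → best response High.
Firm C against (Mid, Mid): payoffs -1, -6 → best response High.
Firm C against (Mid, High): payoffs -7, -1 → best response Premium.
Mutual best responses: (Low, High, High); (Mid, Low, High); (Mid, High, Premium).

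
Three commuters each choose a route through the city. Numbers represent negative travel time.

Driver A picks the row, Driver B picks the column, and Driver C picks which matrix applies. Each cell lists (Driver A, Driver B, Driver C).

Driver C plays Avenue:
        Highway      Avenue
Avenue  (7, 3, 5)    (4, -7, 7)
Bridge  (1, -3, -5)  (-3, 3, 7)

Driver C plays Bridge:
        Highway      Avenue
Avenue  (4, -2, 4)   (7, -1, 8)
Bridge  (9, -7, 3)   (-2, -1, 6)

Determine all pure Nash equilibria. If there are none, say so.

Driver A against (Highway, Avenue): payoffs 7, 1 → best response Avenue.
Driver A against (Highway, Bridge): payoffs 4, 9 → best response Bridge.
Driver A against (Avenue, Avenue): payoffs 4, -3 → best response Avenue.
Driver A against (Avenue, Bridge): payoffs 7, -2 → best response Avenue.
Driver B against (Avenue, Avenue): payoffs 3, -7 → best response Highway.
Driver B against (Avenue, Bridge): payoffs -2, -1 → best response Avenue.
Driver B against (Bridge, Avenue): payoffs -3, 3 → best response Avenue.
Driver B against (Bridge, Bridge): payoffs -7, -1 → best response Avenue.
Driver C against (Avenue, Highway): payoffs 5, 4 → best response Avenue.
Driver C against (Avenue, Avenue): payoffs 7, 8 → best response Bridge.
Driver C against (Bridge, Highway): payoffs -5, 3 → best response Bridge.
Driver C against (Bridge, Avenue): payoffs 7, 6 → best response Avenue.
Mutual best responses: (Avenue, Highway, Avenue); (Avenue, Avenue, Bridge).

(Avenue, Highway, Avenue), (Avenue, Avenue, Bridge)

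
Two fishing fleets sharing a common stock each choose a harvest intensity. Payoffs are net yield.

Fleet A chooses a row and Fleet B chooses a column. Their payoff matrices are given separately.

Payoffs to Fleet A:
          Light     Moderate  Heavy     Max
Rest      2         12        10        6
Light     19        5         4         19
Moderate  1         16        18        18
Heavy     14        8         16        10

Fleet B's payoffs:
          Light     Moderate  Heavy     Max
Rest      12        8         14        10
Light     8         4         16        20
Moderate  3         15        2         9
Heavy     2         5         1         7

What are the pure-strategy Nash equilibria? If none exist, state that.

(Rest, Light): Fleet A can switch to Light (2 → 19). Not NE.
(Rest, Moderate): Fleet A can switch to Moderate (12 → 16). Not NE.
(Rest, Heavy): Fleet A can switch to Moderate (10 → 18). Not NE.
(Rest, Max): Fleet A can switch to Light (6 → 19). Not NE.
(Light, Light): Fleet B can switch to Heavy (8 → 16). Not NE.
(Light, Moderate): Fleet A can switch to Rest (5 → 12). Not NE.
(Light, Max): Fleet A gets 19, best alternative 18; Fleet B gets 20, best alternative 16. No profitable deviation — NE.
(Moderate, Moderate): Fleet A gets 16, best alternative 12; Fleet B gets 15, best alternative 9. No profitable deviation — NE.
(The remaining 8 profiles each have a profitable deviation by the same check.)

Pure-strategy Nash equilibria: (Light, Max), (Moderate, Moderate)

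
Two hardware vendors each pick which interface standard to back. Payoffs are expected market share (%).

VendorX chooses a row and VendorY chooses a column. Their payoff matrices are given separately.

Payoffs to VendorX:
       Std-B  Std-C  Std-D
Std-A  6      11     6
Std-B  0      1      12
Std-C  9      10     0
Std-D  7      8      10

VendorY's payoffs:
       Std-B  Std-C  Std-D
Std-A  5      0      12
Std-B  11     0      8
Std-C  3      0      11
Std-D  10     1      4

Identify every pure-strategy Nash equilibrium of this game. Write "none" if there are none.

There is no pure-strategy Nash equilibrium.

VendorX against Std-B: payoffs 6, 0, 9, 7 → best response Std-C.
VendorX against Std-C: payoffs 11, 1, 10, 8 → best response Std-A.
VendorX against Std-D: payoffs 6, 12, 0, 10 → best response Std-B.
VendorY against Std-A: payoffs 5, 0, 12 → best response Std-D.
VendorY against Std-B: payoffs 11, 0, 8 → best response Std-B.
VendorY against Std-C: payoffs 3, 0, 11 → best response Std-D.
VendorY against Std-D: payoffs 10, 1, 4 → best response Std-B.
No profile is a mutual best response for all players.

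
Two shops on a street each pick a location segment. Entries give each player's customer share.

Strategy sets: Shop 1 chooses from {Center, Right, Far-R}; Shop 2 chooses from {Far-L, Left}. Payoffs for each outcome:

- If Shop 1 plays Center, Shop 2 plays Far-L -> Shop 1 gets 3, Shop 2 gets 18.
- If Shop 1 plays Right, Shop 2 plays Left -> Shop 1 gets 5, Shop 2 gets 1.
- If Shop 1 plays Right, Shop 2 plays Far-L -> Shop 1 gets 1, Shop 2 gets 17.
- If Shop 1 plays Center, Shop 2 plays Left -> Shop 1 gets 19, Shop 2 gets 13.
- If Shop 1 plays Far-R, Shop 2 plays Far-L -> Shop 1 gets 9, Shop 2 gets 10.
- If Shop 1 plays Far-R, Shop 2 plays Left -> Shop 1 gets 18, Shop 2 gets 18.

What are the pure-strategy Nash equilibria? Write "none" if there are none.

No pure-strategy Nash equilibrium.

(Center, Far-L): Shop 1 can switch to Far-R (3 → 9). Not NE.
(Center, Left): Shop 2 can switch to Far-L (13 → 18). Not NE.
(Right, Far-L): Shop 1 can switch to Center (1 → 3). Not NE.
(Right, Left): Shop 1 can switch to Center (5 → 19). Not NE.
(Far-R, Far-L): Shop 2 can switch to Left (10 → 18). Not NE.
(Far-R, Left): Shop 1 can switch to Center (18 → 19). Not NE.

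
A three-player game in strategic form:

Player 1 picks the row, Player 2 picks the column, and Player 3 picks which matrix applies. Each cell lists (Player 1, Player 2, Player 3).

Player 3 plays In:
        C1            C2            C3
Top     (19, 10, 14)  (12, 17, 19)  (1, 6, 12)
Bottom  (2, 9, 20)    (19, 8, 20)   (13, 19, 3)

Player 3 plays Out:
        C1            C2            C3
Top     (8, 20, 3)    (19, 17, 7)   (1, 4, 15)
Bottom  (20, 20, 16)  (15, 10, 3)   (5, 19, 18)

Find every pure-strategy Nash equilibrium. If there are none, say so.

(Top, C1, In): Player 2 can switch to C2 (10 → 17). Not NE.
(Top, C1, Out): Player 1 can switch to Bottom (8 → 20). Not NE.
(Top, C2, In): Player 1 can switch to Bottom (12 → 19). Not NE.
(Top, C2, Out): Player 2 can switch to C1 (17 → 20). Not NE.
(Top, C3, In): Player 1 can switch to Bottom (1 → 13). Not NE.
(Top, C3, Out): Player 1 can switch to Bottom (1 → 5). Not NE.
(Bottom, C1, In): Player 1 can switch to Top (2 → 19). Not NE.
(Bottom, C1, Out): Player 3 can switch to In (16 → 20). Not NE.
(Bottom, C2, In): Player 2 can switch to C1 (8 → 9). Not NE.
(Bottom, C2, Out): Player 1 can switch to Top (15 → 19). Not NE.
(The remaining 2 profiles each have a profitable deviation by the same check.)

This game has no pure Nash equilibrium.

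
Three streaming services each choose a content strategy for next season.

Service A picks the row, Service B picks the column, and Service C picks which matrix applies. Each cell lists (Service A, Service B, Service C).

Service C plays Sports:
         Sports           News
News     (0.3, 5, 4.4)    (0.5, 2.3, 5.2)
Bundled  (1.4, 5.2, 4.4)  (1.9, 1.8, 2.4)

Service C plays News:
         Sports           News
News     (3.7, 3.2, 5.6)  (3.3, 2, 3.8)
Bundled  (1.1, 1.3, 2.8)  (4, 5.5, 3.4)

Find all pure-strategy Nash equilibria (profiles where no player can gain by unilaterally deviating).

(News, Sports, Sports): Service A can switch to Bundled (0.3 → 1.4). Not NE.
(News, Sports, News): Service A gets 3.7, best alternative 1.1; Service B gets 3.2, best alternative 2; Service C gets 5.6, best alternative 4.4. No profitable deviation — NE.
(News, News, Sports): Service A can switch to Bundled (0.5 → 1.9). Not NE.
(News, News, News): Service A can switch to Bundled (3.3 → 4). Not NE.
(Bundled, Sports, Sports): Service A gets 1.4, best alternative 0.3; Service B gets 5.2, best alternative 1.8; Service C gets 4.4, best alternative 2.8. No profitable deviation — NE.
(Bundled, Sports, News): Service A can switch to News (1.1 → 3.7). Not NE.
(Bundled, News, Sports): Service B can switch to Sports (1.8 → 5.2). Not NE.
(Bundled, News, News): Service A gets 4, best alternative 3.3; Service B gets 5.5, best alternative 1.3; Service C gets 3.4, best alternative 2.4. No profitable deviation — NE.

The pure Nash equilibria are (News, Sports, News); (Bundled, Sports, Sports); (Bundled, News, News).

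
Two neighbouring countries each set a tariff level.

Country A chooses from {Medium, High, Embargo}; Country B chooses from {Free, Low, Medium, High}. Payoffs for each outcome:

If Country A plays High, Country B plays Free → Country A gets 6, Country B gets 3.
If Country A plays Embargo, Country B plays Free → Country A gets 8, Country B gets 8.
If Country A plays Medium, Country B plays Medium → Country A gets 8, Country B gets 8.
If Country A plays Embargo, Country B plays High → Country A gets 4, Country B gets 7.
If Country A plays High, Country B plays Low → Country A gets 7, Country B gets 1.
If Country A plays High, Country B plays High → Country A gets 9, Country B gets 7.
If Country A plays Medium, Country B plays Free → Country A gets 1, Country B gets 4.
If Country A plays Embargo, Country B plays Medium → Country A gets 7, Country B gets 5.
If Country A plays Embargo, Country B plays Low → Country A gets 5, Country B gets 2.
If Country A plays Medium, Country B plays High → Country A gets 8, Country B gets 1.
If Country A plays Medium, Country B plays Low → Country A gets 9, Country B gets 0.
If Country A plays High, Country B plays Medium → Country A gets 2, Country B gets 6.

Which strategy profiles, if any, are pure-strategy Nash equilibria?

(Medium, Free): Country A can switch to High (1 → 6). Not NE.
(Medium, Low): Country B can switch to Free (0 → 4). Not NE.
(Medium, Medium): Country A gets 8, best alternative 7; Country B gets 8, best alternative 4. No profitable deviation — NE.
(Medium, High): Country A can switch to High (8 → 9). Not NE.
(High, Free): Country A can switch to Embargo (6 → 8). Not NE.
(High, Low): Country A can switch to Medium (7 → 9). Not NE.
(High, Medium): Country A can switch to Medium (2 → 8). Not NE.
(High, High): Country A gets 9, best alternative 8; Country B gets 7, best alternative 6. No profitable deviation — NE.
(Embargo, Free): Country A gets 8, best alternative 6; Country B gets 8, best alternative 7. No profitable deviation — NE.
(Embargo, Low): Country A can switch to Medium (5 → 9). Not NE.
(Embargo, Medium): Country A can switch to Medium (7 → 8). Not NE.
(Embargo, High): Country A can switch to Medium (4 → 8). Not NE.

(Medium, Medium) and (High, High) and (Embargo, Free)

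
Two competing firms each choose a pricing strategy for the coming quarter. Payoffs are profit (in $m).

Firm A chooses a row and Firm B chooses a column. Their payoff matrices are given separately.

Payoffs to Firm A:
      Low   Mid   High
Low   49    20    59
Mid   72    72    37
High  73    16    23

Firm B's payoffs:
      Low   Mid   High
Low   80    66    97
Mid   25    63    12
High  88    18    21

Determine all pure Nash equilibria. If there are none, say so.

Mark each player's best response to every combination of opponents' strategies; a profile where every player is best-responding is a pure Nash equilibrium.
Firm A against Low: payoffs 49, 72, 73 → best response High.
Firm A against Mid: payoffs 20, 72, 16 → best response Mid.
Firm A against High: payoffs 59, 37, 23 → best response Low.
Firm B against Low: payoffs 80, 66, 97 → best response High.
Firm B against Mid: payoffs 25, 63, 12 → best response Mid.
Firm B against High: payoffs 88, 18, 21 → best response Low.
Mutual best responses: (Low, High); (Mid, Mid); (High, Low).

Pure-strategy Nash equilibria: (Low, High), (Mid, Mid), (High, Low)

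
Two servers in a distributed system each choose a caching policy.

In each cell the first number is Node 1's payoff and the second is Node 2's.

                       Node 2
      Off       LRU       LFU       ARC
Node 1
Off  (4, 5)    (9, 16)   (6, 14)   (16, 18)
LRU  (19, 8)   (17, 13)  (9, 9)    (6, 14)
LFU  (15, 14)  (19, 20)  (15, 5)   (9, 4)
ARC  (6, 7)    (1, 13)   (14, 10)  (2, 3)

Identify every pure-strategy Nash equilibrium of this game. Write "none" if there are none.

(Off, ARC), (LFU, LRU)

For each player, find the best response to each opponent profile; mutual best responses are the pure NE.
Node 1 against Off: payoffs 4, 19, 15, 6 → best response LRU.
Node 1 against LRU: payoffs 9, 17, 19, 1 → best response LFU.
Node 1 against LFU: payoffs 6, 9, 15, 14 → best response LFU.
Node 1 against ARC: payoffs 16, 6, 9, 2 → best response Off.
Node 2 against Off: payoffs 5, 16, 14, 18 → best response ARC.
Node 2 against LRU: payoffs 8, 13, 9, 14 → best response ARC.
Node 2 against LFU: payoffs 14, 20, 5, 4 → best response LRU.
Node 2 against ARC: payoffs 7, 13, 10, 3 → best response LRU.
Mutual best responses: (Off, ARC); (LFU, LRU).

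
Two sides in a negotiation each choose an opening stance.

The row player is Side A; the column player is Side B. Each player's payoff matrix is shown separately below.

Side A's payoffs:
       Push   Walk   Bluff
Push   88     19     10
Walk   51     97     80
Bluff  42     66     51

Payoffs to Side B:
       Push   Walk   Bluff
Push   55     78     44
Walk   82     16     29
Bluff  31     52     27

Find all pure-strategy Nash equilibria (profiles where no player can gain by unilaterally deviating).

none

Side A against Push: payoffs 88, 51, 42 → best response Push.
Side A against Walk: payoffs 19, 97, 66 → best response Walk.
Side A against Bluff: payoffs 10, 80, 51 → best response Walk.
Side B against Push: payoffs 55, 78, 44 → best response Walk.
Side B against Walk: payoffs 82, 16, 29 → best response Push.
Side B against Bluff: payoffs 31, 52, 27 → best response Walk.
No profile is a mutual best response for all players.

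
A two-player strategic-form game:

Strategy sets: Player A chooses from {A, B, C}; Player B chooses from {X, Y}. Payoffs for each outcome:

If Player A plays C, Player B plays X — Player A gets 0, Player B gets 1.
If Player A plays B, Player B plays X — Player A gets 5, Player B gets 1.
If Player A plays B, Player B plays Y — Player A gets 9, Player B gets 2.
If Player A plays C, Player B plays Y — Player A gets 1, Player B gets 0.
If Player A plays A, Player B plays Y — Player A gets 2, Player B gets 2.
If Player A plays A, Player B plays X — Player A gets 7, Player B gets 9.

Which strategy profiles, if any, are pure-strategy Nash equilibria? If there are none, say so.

Mark each player's best response to every combination of opponents' strategies; a profile where every player is best-responding is a pure Nash equilibrium.
Player A against X: payoffs 7, 5, 0 → best response A.
Player A against Y: payoffs 2, 9, 1 → best response B.
Player B against A: payoffs 9, 2 → best response X.
Player B against B: payoffs 1, 2 → best response Y.
Player B against C: payoffs 1, 0 → best response X.
Mutual best responses: (A, X); (B, Y).

(A, X); (B, Y)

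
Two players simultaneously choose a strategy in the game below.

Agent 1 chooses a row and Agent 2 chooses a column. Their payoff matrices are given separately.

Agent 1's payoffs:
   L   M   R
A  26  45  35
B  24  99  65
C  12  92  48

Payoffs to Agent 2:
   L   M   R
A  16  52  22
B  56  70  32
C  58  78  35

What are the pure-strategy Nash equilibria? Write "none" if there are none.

For each player, find the best response to each opponent profile; mutual best responses are the pure NE.
Agent 1 against L: payoffs 26, 24, 12 → best response A.
Agent 1 against M: payoffs 45, 99, 92 → best response B.
Agent 1 against R: payoffs 35, 65, 48 → best response B.
Agent 2 against A: payoffs 16, 52, 22 → best response M.
Agent 2 against B: payoffs 56, 70, 32 → best response M.
Agent 2 against C: payoffs 58, 78, 35 → best response M.
Mutual best responses: (B, M).

Pure NE: (B, M)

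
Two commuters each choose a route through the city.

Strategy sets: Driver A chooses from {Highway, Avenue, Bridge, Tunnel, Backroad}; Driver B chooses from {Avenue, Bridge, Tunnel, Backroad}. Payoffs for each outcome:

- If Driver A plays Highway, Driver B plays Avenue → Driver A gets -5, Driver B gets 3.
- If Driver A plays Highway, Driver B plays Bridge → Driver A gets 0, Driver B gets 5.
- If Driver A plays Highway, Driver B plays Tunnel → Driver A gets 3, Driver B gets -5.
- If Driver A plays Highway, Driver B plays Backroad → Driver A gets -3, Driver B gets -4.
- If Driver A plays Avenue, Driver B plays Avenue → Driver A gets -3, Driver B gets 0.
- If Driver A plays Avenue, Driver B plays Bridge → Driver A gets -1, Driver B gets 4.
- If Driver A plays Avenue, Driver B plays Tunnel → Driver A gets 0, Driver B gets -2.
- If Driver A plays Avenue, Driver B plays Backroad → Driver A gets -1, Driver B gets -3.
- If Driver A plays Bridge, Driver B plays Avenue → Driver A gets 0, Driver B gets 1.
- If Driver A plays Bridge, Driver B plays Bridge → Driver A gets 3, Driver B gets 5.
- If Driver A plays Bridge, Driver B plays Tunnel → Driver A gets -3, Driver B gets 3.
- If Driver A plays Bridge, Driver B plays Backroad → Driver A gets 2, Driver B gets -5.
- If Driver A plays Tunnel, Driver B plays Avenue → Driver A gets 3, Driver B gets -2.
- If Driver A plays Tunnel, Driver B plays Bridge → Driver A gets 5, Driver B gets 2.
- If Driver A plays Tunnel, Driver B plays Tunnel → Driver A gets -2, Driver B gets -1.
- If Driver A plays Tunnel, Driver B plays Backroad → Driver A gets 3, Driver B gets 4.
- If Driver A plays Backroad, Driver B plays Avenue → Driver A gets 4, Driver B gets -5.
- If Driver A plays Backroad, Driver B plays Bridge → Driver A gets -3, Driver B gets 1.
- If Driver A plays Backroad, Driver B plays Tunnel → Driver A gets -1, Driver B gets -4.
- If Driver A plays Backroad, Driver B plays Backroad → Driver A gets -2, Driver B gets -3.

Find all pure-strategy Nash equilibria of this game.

Mark each player's best response to every combination of opponents' strategies; a profile where every player is best-responding is a pure Nash equilibrium.
Driver A against Avenue: payoffs -5, -3, 0, 3, 4 → best response Backroad.
Driver A against Bridge: payoffs 0, -1, 3, 5, -3 → best response Tunnel.
Driver A against Tunnel: payoffs 3, 0, -3, -2, -1 → best response Highway.
Driver A against Backroad: payoffs -3, -1, 2, 3, -2 → best response Tunnel.
Driver B against Highway: payoffs 3, 5, -5, -4 → best response Bridge.
Driver B against Avenue: payoffs 0, 4, -2, -3 → best response Bridge.
Driver B against Bridge: payoffs 1, 5, 3, -5 → best response Bridge.
Driver B against Tunnel: payoffs -2, 2, -1, 4 → best response Backroad.
Driver B against Backroad: payoffs -5, 1, -4, -3 → best response Bridge.
Mutual best responses: (Tunnel, Backroad).

The unique pure-strategy Nash equilibrium is (Tunnel, Backroad).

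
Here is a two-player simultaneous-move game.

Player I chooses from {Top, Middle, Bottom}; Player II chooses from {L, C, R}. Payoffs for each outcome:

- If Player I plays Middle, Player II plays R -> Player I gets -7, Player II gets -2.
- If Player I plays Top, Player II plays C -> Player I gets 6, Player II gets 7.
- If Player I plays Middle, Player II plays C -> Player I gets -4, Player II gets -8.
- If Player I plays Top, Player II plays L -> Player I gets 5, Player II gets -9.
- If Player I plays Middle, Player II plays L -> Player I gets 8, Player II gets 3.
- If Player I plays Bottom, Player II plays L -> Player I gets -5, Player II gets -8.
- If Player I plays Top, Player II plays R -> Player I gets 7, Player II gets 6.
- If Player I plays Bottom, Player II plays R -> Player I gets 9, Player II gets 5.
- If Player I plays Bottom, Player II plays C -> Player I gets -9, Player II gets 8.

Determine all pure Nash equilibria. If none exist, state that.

Pure-strategy Nash equilibria: (Top, C); (Middle, L)

For each player, find the best response to each opponent profile; mutual best responses are the pure NE.
Player I against L: payoffs 5, 8, -5 → best response Middle.
Player I against C: payoffs 6, -4, -9 → best response Top.
Player I against R: payoffs 7, -7, 9 → best response Bottom.
Player II against Top: payoffs -9, 7, 6 → best response C.
Player II against Middle: payoffs 3, -8, -2 → best response L.
Player II against Bottom: payoffs -8, 8, 5 → best response C.
Mutual best responses: (Top, C); (Middle, L).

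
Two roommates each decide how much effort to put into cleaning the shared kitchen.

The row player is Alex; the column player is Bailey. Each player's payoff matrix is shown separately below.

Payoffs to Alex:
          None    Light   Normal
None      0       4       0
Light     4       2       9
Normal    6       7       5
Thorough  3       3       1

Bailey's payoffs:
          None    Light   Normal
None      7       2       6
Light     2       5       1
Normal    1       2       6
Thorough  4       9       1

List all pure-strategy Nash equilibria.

Mark each player's best response to every combination of opponents' strategies; a profile where every player is best-responding is a pure Nash equilibrium.
Alex against None: payoffs 0, 4, 6, 3 → best response Normal.
Alex against Light: payoffs 4, 2, 7, 3 → best response Normal.
Alex against Normal: payoffs 0, 9, 5, 1 → best response Light.
Bailey against None: payoffs 7, 2, 6 → best response None.
Bailey against Light: payoffs 2, 5, 1 → best response Light.
Bailey against Normal: payoffs 1, 2, 6 → best response Normal.
Bailey against Thorough: payoffs 4, 9, 1 → best response Light.
No profile is a mutual best response for all players.

This game has no pure Nash equilibrium.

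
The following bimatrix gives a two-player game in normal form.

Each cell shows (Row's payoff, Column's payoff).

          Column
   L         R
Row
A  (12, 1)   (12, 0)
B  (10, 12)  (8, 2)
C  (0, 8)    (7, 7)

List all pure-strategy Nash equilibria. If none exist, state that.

(A, L): Row gets 12, best alternative 10; Column gets 1, best alternative 0. No profitable deviation — NE.
(A, R): Column can switch to L (0 → 1). Not NE.
(B, L): Row can switch to A (10 → 12). Not NE.
(B, R): Row can switch to A (8 → 12). Not NE.
(C, L): Row can switch to A (0 → 12). Not NE.
(C, R): Row can switch to A (7 → 12). Not NE.

The unique pure-strategy Nash equilibrium is (A, L).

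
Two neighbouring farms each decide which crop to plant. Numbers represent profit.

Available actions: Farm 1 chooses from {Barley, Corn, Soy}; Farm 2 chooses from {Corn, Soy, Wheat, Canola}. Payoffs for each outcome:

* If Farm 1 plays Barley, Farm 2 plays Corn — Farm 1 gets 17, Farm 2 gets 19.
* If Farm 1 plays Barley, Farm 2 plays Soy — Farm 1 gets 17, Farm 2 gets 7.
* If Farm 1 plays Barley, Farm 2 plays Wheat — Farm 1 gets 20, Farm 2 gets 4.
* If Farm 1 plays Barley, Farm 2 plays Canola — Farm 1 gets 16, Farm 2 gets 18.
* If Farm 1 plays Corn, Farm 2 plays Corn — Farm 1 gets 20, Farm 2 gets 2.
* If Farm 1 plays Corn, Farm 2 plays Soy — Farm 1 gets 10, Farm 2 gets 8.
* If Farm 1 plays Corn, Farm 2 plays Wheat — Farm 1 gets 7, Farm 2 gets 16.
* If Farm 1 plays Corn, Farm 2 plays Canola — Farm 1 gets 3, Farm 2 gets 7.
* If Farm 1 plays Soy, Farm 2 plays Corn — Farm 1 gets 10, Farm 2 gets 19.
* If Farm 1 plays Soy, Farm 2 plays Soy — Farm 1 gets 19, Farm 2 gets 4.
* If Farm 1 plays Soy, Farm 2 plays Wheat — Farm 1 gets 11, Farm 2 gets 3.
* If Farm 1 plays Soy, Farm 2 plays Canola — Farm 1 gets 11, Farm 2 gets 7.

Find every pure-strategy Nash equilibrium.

Farm 1 against Corn: payoffs 17, 20, 10 → best response Corn.
Farm 1 against Soy: payoffs 17, 10, 19 → best response Soy.
Farm 1 against Wheat: payoffs 20, 7, 11 → best response Barley.
Farm 1 against Canola: payoffs 16, 3, 11 → best response Barley.
Farm 2 against Barley: payoffs 19, 7, 4, 18 → best response Corn.
Farm 2 against Corn: payoffs 2, 8, 16, 7 → best response Wheat.
Farm 2 against Soy: payoffs 19, 4, 3, 7 → best response Corn.
No profile is a mutual best response for all players.

There is no pure-strategy Nash equilibrium.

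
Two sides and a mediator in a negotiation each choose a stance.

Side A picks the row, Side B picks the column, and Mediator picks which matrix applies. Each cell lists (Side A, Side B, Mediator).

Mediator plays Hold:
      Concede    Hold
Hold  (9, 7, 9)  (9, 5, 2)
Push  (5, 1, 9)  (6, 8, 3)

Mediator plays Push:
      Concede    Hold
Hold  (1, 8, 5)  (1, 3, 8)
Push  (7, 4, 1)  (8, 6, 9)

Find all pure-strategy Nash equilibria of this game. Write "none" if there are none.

Pure-strategy Nash equilibria: (Hold, Concede, Hold) and (Push, Hold, Push)

Side A against (Concede, Hold): payoffs 9, 5 → best response Hold.
Side A against (Concede, Push): payoffs 1, 7 → best response Push.
Side A against (Hold, Hold): payoffs 9, 6 → best response Hold.
Side A against (Hold, Push): payoffs 1, 8 → best response Push.
Side B against (Hold, Hold): payoffs 7, 5 → best response Concede.
Side B against (Hold, Push): payoffs 8, 3 → best response Concede.
Side B against (Push, Hold): payoffs 1, 8 → best response Hold.
Side B against (Push, Push): payoffs 4, 6 → best response Hold.
Mediator against (Hold, Concede): payoffs 9, 5 → best response Hold.
Mediator against (Hold, Hold): payoffs 2, 8 → best response Push.
Mediator against (Push, Concede): payoffs 9, 1 → best response Hold.
Mediator against (Push, Hold): payoffs 3, 9 → best response Push.
Mutual best responses: (Hold, Concede, Hold); (Push, Hold, Push).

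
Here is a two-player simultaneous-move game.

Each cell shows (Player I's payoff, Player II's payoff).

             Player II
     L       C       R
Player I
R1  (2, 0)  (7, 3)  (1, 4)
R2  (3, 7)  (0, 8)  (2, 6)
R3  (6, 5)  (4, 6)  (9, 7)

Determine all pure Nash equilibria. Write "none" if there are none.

Player I against L: payoffs 2, 3, 6 → best response R3.
Player I against C: payoffs 7, 0, 4 → best response R1.
Player I against R: payoffs 1, 2, 9 → best response R3.
Player II against R1: payoffs 0, 3, 4 → best response R.
Player II against R2: payoffs 7, 8, 6 → best response C.
Player II against R3: payoffs 5, 6, 7 → best response R.
Mutual best responses: (R3, R).

The unique pure-strategy Nash equilibrium is (R3, R).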